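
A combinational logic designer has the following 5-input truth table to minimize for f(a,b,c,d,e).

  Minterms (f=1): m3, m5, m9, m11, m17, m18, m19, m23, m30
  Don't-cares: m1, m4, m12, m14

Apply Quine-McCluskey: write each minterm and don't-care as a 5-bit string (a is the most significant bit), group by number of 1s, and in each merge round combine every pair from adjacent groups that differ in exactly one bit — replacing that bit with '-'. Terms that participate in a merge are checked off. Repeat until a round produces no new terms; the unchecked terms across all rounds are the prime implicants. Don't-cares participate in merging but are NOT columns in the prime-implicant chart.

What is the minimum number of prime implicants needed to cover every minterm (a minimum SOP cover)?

6

Round 0: 00001✓ 00011✓ 00100✓ 00101✓ 01001✓ 01011✓ 01100✓ 01110✓ 10001✓ 10010✓ 10011✓ 10111✓ 11110✓
Round 1: -0001✓ -0011✓ -1110 0-001✓ 0-011✓ 0-100 00-01 000-1✓ 0010- 010-1✓ 011-0 10-11 100-1✓ 1001-
Round 2: -00-1 0-0-1
PIs = {-00-1, -1110, 0-0-1, 0-100, 00-01, 0010-, 011-0, 10-11, 1001-}
Coverage chart:
  m3: -00-1,0-0-1
  m5: 00-01,0010-
  m9: 0-0-1 ←essential
  m11: 0-0-1 ←essential
  m17: -00-1 ←essential
  m18: 1001- ←essential
  m19: -00-1,10-11,1001-
  m23: 10-11 ←essential
  m30: -1110 ←essential
Essential: -00-1, -1110, 0-0-1, 10-11, 1001-
Petrick residual → 00-01
Min cover (6 terms): b'c'e + bcde' + a'c'e + a'b'd'e + ab'de + ab'c'd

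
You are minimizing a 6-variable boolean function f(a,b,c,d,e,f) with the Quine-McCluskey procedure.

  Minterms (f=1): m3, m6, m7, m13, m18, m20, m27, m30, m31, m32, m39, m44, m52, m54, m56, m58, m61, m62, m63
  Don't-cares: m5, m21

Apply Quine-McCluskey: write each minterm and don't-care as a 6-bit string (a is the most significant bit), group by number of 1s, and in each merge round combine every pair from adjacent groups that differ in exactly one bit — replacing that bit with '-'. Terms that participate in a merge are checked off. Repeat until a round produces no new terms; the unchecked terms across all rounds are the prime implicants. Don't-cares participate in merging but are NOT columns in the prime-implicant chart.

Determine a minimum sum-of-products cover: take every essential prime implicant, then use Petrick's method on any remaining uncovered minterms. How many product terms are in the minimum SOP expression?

13

Round 0: 000011✓ 000101✓ 000110✓ 000111✓ 001101✓ 010010 010100✓ 010101✓ 011011✓ 011110✓ 011111✓ 100000 100111✓ 101100 110100✓ 110110✓ 111000✓ 111010✓ 111101✓ 111110✓ 111111✓
Round 1: -00111 -10100 -11110✓ -11111✓ 0-0101 00-101 000-11 0001-1 00011- 01010- 011-11 01111-✓ 11-110 1101-0 111-10 1110-0 1111-1 11111-✓
Round 2: -1111-
PIs = {-00111, -10100, -1111-, 0-0101, 00-101, 000-11, 0001-1, 00011-, 010010, 01010-, 011-11, 100000, 101100, 11-110, 1101-0, 111-10, 1110-0, 1111-1}
Coverage chart:
  m3: 000-11 ←essential
  m6: 00011- ←essential
  m7: -00111,000-11,0001-1,00011-
  m13: 00-101 ←essential
  m18: 010010 ←essential
  m20: -10100,01010-
  m27: 011-11 ←essential
  m30: -1111- ←essential
  m31: -1111-,011-11
  m32: 100000 ←essential
  m39: -00111 ←essential
  m44: 101100 ←essential
  m52: -10100,1101-0
  m54: 11-110,1101-0
  m56: 1110-0 ←essential
  m58: 111-10,1110-0
  m61: 1111-1 ←essential
  m62: -1111-,11-110,111-10
  m63: -1111-,1111-1
Essential: -00111, -1111-, 00-101, 000-11, 00011-, 010010, 011-11, 100000, 101100, 1110-0, 1111-1
Petrick residual → -10100, 11-110
Min cover (13 terms): b'c'def + bc'de'f' + bcde + a'b'de'f + a'b'c'ef + a'b'c'de + a'bc'd'ef' + a'bcef + ab'c'd'e'f' + ab'cde'f' + abdef' + abcd'f' + abcdf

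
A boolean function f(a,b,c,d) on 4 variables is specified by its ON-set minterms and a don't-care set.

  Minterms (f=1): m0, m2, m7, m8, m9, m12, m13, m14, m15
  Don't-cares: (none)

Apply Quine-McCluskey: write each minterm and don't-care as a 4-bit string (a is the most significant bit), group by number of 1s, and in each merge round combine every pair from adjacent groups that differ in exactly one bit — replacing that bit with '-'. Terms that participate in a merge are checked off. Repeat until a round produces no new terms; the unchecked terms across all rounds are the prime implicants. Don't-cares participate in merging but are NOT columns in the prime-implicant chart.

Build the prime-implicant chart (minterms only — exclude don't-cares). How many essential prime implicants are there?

[col 0] 0000*, 0010*, 0111*, 1000*, 1001*, 1100*, 1101*, 1110*, 1111*
[col 1] -000, -111, 00-0, 1-00*, 1-01*, 100-*, 11-0*, 11-1*, 110-*, 111-*
[col 2] 1-0-, 11--
Prime implicants: -000, -111, 00-0, 1-0-, 11--
PI chart (minterm → PIs covering it):
  0 | -000,00-0
  2 | 00-0  (sole → essential)
  7 | -111  (sole → essential)
  8 | -000,1-0-
  9 | 1-0-  (sole → essential)
  12 | 1-0-,11--
  13 | 1-0-,11--
  14 | 11--  (sole → essential)
  15 | -111,11--
Essential prime implicants: -111, 00-0, 1-0-, 11--

4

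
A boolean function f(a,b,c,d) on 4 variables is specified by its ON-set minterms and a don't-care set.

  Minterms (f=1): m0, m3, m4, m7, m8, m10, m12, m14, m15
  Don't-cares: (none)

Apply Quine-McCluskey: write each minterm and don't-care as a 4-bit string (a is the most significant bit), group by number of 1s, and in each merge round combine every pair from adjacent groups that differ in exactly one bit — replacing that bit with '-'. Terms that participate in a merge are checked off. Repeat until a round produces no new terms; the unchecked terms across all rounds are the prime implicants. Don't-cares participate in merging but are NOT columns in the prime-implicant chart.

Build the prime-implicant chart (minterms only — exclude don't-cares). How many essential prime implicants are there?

[col 0] 0000*, 0011*, 0100*, 0111*, 1000*, 1010*, 1100*, 1110*, 1111*
[col 1] -000*, -100*, -111, 0-00*, 0-11, 1-00*, 1-10*, 10-0*, 11-0*, 111-
[col 2] --00, 1--0
Prime implicants: --00, -111, 0-11, 1--0, 111-
PI chart (minterm → PIs covering it):
  0 | --00  (sole → essential)
  3 | 0-11  (sole → essential)
  4 | --00  (sole → essential)
  7 | -111,0-11
  8 | --00,1--0
  10 | 1--0  (sole → essential)
  12 | --00,1--0
  14 | 1--0,111-
  15 | -111,111-
Essential prime implicants: --00, 0-11, 1--0

3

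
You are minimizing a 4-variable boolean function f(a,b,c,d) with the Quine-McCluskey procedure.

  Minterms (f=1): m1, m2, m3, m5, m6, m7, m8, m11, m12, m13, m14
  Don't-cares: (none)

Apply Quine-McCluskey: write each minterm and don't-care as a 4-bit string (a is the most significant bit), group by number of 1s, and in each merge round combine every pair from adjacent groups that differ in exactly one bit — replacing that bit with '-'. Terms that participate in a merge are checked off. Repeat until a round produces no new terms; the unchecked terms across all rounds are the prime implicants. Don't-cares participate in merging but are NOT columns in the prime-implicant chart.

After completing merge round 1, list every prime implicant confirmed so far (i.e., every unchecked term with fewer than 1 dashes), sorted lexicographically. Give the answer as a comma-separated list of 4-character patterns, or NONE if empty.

NONE

Round 0: 0001✓ 0010✓ 0011✓ 0101✓ 0110✓ 0111✓ 1000✓ 1011✓ 1100✓ 1101✓ 1110✓
Round 1: -011 -101 -110 0-01✓ 0-10✓ 0-11✓ 00-1✓ 001-✓ 01-1✓ 011-✓ 1-00 11-0 110-
Round 2: 0--1 0-1-
PIs = {-011, -101, -110, 0--1, 0-1-, 1-00, 11-0, 110-}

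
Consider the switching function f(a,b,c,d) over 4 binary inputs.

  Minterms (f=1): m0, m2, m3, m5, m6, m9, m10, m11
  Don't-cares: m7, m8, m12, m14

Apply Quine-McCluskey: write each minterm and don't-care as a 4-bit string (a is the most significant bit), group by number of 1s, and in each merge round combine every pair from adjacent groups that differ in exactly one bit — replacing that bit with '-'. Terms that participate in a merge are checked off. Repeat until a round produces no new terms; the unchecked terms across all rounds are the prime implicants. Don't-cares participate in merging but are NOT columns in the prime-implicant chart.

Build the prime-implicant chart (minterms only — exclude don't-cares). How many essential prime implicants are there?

3

[col 0] 0000*, 0010*, 0011*, 0101*, 0110*, 0111*, 1000*, 1001*, 1010*, 1011*, 1100*, 1110*
[col 1] -000*, -010*, -011*, -110*, 0-10*, 0-11*, 00-0*, 001-*, 01-1, 011-*, 1-00*, 1-10*, 10-0*, 10-1*, 100-*, 101-*, 11-0*
[col 2] --10, -0-0, -01-, 0-1-, 1--0, 10--
Prime implicants: --10, -0-0, -01-, 0-1-, 01-1, 1--0, 10--
PI chart (minterm → PIs covering it):
  0 | -0-0  (sole → essential)
  2 | --10,-0-0,-01-,0-1-
  3 | -01-,0-1-
  5 | 01-1  (sole → essential)
  6 | --10,0-1-
  9 | 10--  (sole → essential)
  10 | --10,-0-0,-01-,1--0,10--
  11 | -01-,10--
Essential prime implicants: -0-0, 01-1, 10--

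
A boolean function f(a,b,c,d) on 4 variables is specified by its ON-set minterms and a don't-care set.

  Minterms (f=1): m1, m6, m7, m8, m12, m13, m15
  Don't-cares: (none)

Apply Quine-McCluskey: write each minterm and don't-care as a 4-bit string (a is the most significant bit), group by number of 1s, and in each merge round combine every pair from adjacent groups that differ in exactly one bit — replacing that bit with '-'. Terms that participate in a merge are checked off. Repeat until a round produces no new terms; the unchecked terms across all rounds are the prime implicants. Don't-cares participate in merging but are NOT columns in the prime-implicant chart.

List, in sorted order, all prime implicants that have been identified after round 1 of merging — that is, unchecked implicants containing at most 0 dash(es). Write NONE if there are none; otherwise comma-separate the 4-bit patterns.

0001

size-2^0 implicants → 0001  0110(✓)  0111(✓)  1000(✓)  1100(✓)  1101(✓)  1111(✓)
size-2^1 implicants → -111  011-  1-00  11-1  110-
Unchecked terms (primes): -111, 0001, 011-, 1-00, 11-1, 110-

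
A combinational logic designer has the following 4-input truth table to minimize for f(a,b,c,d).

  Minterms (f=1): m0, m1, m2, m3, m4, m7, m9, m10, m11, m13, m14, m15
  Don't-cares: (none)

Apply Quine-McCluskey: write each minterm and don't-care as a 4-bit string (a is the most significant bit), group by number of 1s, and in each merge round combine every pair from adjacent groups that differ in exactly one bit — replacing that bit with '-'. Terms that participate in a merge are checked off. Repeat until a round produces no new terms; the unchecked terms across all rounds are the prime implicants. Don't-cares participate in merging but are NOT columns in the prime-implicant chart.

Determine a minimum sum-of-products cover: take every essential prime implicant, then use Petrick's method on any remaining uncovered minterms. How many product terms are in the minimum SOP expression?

5

size-2^0 implicants → 0000(✓)  0001(✓)  0010(✓)  0011(✓)  0100(✓)  0111(✓)  1001(✓)  1010(✓)  1011(✓)  1101(✓)  1110(✓)  1111(✓)
size-2^1 implicants → -001(✓)  -010(✓)  -011(✓)  -111(✓)  0-00  0-11(✓)  00-0(✓)  00-1(✓)  000-(✓)  001-(✓)  1-01(✓)  1-10(✓)  1-11(✓)  10-1(✓)  101-(✓)  11-1(✓)  111-(✓)
size-2^2 implicants → --11  -0-1  -01-  00--  1--1  1-1-
Unchecked terms (primes): --11, -0-1, -01-, 0-00, 00--, 1--1, 1-1-
Minterm coverage:
  m0 ⊆ 0-00,00--
  m1 ⊆ -0-1,00--
  m2 ⊆ -01-,00--
  m3 ⊆ --11,-0-1,-01-,00--
  m4 ⊆ 0-00 [E]
  m7 ⊆ --11 [E]
  m9 ⊆ -0-1,1--1
  m10 ⊆ -01-,1-1-
  m11 ⊆ --11,-0-1,-01-,1--1,1-1-
  m13 ⊆ 1--1 [E]
  m14 ⊆ 1-1- [E]
  m15 ⊆ --11,1--1,1-1-
E = {--11, 0-00, 1--1, 1-1-}
Petrick residual → 00--
Cover = cd + a'c'd' + a'b' + ad + ac  |cover|=5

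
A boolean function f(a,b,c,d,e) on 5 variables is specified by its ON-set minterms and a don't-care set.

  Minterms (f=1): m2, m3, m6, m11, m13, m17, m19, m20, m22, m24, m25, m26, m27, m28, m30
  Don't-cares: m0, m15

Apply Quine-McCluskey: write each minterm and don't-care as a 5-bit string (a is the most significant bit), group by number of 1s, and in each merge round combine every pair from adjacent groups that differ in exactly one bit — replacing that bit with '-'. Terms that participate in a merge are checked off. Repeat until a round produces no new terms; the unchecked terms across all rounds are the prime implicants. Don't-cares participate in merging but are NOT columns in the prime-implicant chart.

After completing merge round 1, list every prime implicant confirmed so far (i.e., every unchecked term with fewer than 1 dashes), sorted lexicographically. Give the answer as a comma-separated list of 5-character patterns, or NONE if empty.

NONE

size-2^0 implicants → 00000(✓)  00010(✓)  00011(✓)  00110(✓)  01011(✓)  01101(✓)  01111(✓)  10001(✓)  10011(✓)  10100(✓)  10110(✓)  11000(✓)  11001(✓)  11010(✓)  11011(✓)  11100(✓)  11110(✓)
size-2^1 implicants → -0011(✓)  -0110  -1011(✓)  0-011(✓)  00-10  000-0  0001-  01-11  011-1  1-001(✓)  1-011(✓)  1-100(✓)  1-110(✓)  100-1(✓)  101-0(✓)  11-00(✓)  11-10(✓)  110-0(✓)  110-1(✓)  1100-(✓)  1101-(✓)  111-0(✓)
size-2^2 implicants → --011  1-0-1  1-1-0  11--0  110--
Unchecked terms (primes): --011, -0110, 00-10, 000-0, 0001-, 01-11, 011-1, 1-0-1, 1-1-0, 11--0, 110--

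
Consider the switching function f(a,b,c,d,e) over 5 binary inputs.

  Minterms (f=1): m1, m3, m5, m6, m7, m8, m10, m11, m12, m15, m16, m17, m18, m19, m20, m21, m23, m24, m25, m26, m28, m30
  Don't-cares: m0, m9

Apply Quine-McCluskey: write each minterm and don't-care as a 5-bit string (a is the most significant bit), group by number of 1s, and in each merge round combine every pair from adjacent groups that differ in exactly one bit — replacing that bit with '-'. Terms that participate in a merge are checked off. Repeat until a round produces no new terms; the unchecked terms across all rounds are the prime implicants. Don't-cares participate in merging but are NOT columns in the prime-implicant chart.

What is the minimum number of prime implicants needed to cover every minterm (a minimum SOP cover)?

[col 0] 00000*, 00001*, 00011*, 00101*, 00110*, 00111*, 01000*, 01001*, 01010*, 01011*, 01100*, 01111*, 10000*, 10001*, 10010*, 10011*, 10100*, 10101*, 10111*, 11000*, 11001*, 11010*, 11100*, 11110*
[col 1] -0000*, -0001*, -0011*, -0101*, -0111*, -1000*, -1001*, -1010*, -1100*, 0-000*, 0-001*, 0-011*, 0-111*, 00-01*, 00-11*, 000-1*, 0000-*, 001-1*, 0011-, 01-00*, 01-11*, 010-0*, 010-1*, 0100-*, 0101-*, 1-000*, 1-001*, 1-010*, 1-100*, 10-00*, 10-01*, 10-11*, 100-0*, 100-1*, 1000-*, 1001-*, 101-1*, 1010-*, 11-00*, 11-10*, 110-0*, 1100-*, 111-0*
[col 2] --000*, --001*, -0-01*, -0-11*, -00-1*, -000-*, -01-1*, -1-00, -10-0, -100-*, 0--11, 0-0-1, 0-00-*, 00--1*, 010--, 1--00, 1-0-0, 1-00-*, 10--1*, 10-0-, 100--, 11--0
[col 3] --00-, -0--1
Prime implicants: --00-, -0--1, -1-00, -10-0, 0--11, 0-0-1, 0011-, 010--, 1--00, 1-0-0, 10-0-, 100--, 11--0
PI chart (minterm → PIs covering it):
  1 | --00-,-0--1,0-0-1
  3 | -0--1,0--11,0-0-1
  5 | -0--1  (sole → essential)
  6 | 0011-  (sole → essential)
  7 | -0--1,0--11,0011-
  8 | --00-,-1-00,-10-0,010--
  10 | -10-0,010--
  11 | 0--11,0-0-1,010--
  12 | -1-00  (sole → essential)
  15 | 0--11  (sole → essential)
  16 | --00-,1--00,1-0-0,10-0-,100--
  17 | --00-,-0--1,10-0-,100--
  18 | 1-0-0,100--
  19 | -0--1,100--
  20 | 1--00,10-0-
  21 | -0--1,10-0-
  23 | -0--1  (sole → essential)
  24 | --00-,-1-00,-10-0,1--00,1-0-0,11--0
  25 | --00-  (sole → essential)
  26 | -10-0,1-0-0,11--0
  28 | -1-00,1--00,11--0
  30 | 11--0  (sole → essential)
Essential prime implicants: --00-, -0--1, -1-00, 0--11, 0011-, 11--0
Petrick residual → -10-0, 1--00, 1-0-0
Minimum SOP uses 9 PIs: c'd' + b'e + bd'e' + bc'e' + a'de + a'b'cd + ad'e' + ac'e' + abe'

9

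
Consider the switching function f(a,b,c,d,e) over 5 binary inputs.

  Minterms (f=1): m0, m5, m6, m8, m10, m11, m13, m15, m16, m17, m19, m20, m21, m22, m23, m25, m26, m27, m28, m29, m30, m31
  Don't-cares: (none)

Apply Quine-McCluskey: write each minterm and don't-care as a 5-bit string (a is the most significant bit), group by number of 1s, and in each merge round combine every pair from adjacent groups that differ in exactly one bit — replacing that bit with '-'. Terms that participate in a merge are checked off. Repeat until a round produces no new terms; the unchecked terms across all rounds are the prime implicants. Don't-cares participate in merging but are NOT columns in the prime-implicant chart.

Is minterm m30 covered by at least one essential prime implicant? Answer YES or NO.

[col 0] 00000*, 00101*, 00110*, 01000*, 01010*, 01011*, 01101*, 01111*, 10000*, 10001*, 10011*, 10100*, 10101*, 10110*, 10111*, 11001*, 11010*, 11011*, 11100*, 11101*, 11110*, 11111*
[col 1] -0000, -0101*, -0110, -1010*, -1011*, -1101*, -1111*, 0-000, 0-101*, 01-11*, 010-0, 0101-*, 011-1*, 1-001*, 1-011*, 1-100*, 1-101*, 1-110*, 1-111*, 10-00*, 10-01*, 10-11*, 100-1*, 1000-*, 101-0*, 101-1*, 1010-*, 1011-*, 11-01*, 11-10*, 11-11*, 110-1*, 1101-*, 111-0*, 111-1*, 1110-*, 1111-*
[col 2] --101, -1-11, -101-, -11-1, 1--01*, 1--11*, 1-0-1*, 1-1-0*, 1-1-1*, 1-10-*, 1-11-*, 10--1*, 10-0-, 101--*, 11--1*, 11-1-, 111--*
[col 3] 1---1, 1-1--
Prime implicants: --101, -0000, -0110, -1-11, -101-, -11-1, 0-000, 010-0, 1---1, 1-1--, 10-0-, 11-1-
PI chart (minterm → PIs covering it):
  0 | -0000,0-000
  5 | --101  (sole → essential)
  6 | -0110  (sole → essential)
  8 | 0-000,010-0
  10 | -101-,010-0
  11 | -1-11,-101-
  13 | --101,-11-1
  15 | -1-11,-11-1
  16 | -0000,10-0-
  17 | 1---1,10-0-
  19 | 1---1  (sole → essential)
  20 | 1-1--,10-0-
  21 | --101,1---1,1-1--,10-0-
  22 | -0110,1-1--
  23 | 1---1,1-1--
  25 | 1---1  (sole → essential)
  26 | -101-,11-1-
  27 | -1-11,-101-,1---1,11-1-
  28 | 1-1--  (sole → essential)
  29 | --101,-11-1,1---1,1-1--
  30 | 1-1--,11-1-
  31 | -1-11,-11-1,1---1,1-1--,11-1-
Essential prime implicants: --101, -0110, 1---1, 1-1--

YES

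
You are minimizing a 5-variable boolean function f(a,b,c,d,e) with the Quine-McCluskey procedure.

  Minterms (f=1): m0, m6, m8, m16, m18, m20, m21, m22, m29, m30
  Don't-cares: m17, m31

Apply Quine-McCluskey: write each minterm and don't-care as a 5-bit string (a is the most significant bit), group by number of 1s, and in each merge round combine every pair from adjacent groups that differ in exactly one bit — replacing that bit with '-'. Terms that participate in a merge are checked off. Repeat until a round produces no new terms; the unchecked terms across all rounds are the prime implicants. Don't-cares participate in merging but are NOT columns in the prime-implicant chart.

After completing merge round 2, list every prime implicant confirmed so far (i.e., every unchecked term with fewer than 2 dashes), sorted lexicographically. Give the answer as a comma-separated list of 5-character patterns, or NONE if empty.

-0000, -0110, 0-000, 1-101, 1-110, 111-1, 1111-

Round 0: 00000✓ 00110✓ 01000✓ 10000✓ 10001✓ 10010✓ 10100✓ 10101✓ 10110✓ 11101✓ 11110✓ 11111✓
Round 1: -0000 -0110 0-000 1-101 1-110 10-00✓ 10-01✓ 10-10✓ 100-0✓ 1000-✓ 101-0✓ 1010-✓ 111-1 1111-
Round 2: 10--0 10-0-
PIs = {-0000, -0110, 0-000, 1-101, 1-110, 10--0, 10-0-, 111-1, 1111-}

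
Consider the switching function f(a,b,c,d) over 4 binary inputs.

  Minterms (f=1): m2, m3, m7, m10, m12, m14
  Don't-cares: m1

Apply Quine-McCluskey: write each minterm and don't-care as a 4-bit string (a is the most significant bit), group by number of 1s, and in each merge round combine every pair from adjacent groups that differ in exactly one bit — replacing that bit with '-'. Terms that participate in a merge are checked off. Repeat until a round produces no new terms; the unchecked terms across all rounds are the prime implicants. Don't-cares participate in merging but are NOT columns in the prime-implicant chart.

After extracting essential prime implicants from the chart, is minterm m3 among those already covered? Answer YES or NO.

YES

[col 0] 0001*, 0010*, 0011*, 0111*, 1010*, 1100*, 1110*
[col 1] -010, 0-11, 00-1, 001-, 1-10, 11-0
Prime implicants: -010, 0-11, 00-1, 001-, 1-10, 11-0
PI chart (minterm → PIs covering it):
  2 | -010,001-
  3 | 0-11,00-1,001-
  7 | 0-11  (sole → essential)
  10 | -010,1-10
  12 | 11-0  (sole → essential)
  14 | 1-10,11-0
Essential prime implicants: 0-11, 11-0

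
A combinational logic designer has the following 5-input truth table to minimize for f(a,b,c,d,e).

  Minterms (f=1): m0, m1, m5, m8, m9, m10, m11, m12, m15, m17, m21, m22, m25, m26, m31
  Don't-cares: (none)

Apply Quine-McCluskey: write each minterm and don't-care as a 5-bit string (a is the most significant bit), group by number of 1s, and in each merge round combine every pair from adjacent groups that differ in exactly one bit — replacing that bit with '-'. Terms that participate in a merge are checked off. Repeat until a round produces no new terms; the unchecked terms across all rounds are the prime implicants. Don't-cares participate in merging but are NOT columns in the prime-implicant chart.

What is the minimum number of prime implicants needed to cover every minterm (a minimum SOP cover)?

size-2^0 implicants → 00000(✓)  00001(✓)  00101(✓)  01000(✓)  01001(✓)  01010(✓)  01011(✓)  01100(✓)  01111(✓)  10001(✓)  10101(✓)  10110  11001(✓)  11010(✓)  11111(✓)
size-2^1 implicants → -0001(✓)  -0101(✓)  -1001(✓)  -1010  -1111  0-000(✓)  0-001(✓)  00-01(✓)  0000-(✓)  01-00  01-11  010-0(✓)  010-1(✓)  0100-(✓)  0101-(✓)  1-001(✓)  10-01(✓)
size-2^2 implicants → --001  -0-01  0-00-  010--
Unchecked terms (primes): --001, -0-01, -1010, -1111, 0-00-, 01-00, 01-11, 010--, 10110
Minterm coverage:
  m0 ⊆ 0-00- [E]
  m1 ⊆ --001,-0-01,0-00-
  m5 ⊆ -0-01 [E]
  m8 ⊆ 0-00-,01-00,010--
  m9 ⊆ --001,0-00-,010--
  m10 ⊆ -1010,010--
  m11 ⊆ 01-11,010--
  m12 ⊆ 01-00 [E]
  m15 ⊆ -1111,01-11
  m17 ⊆ --001,-0-01
  m21 ⊆ -0-01 [E]
  m22 ⊆ 10110 [E]
  m25 ⊆ --001 [E]
  m26 ⊆ -1010 [E]
  m31 ⊆ -1111 [E]
E = {--001, -0-01, -1010, -1111, 0-00-, 01-00, 10110}
Petrick residual → 01-11
Cover = c'd'e + b'd'e + bc'de' + bcde + a'c'd' + a'bd'e' + a'bde + ab'cde'  |cover|=8

8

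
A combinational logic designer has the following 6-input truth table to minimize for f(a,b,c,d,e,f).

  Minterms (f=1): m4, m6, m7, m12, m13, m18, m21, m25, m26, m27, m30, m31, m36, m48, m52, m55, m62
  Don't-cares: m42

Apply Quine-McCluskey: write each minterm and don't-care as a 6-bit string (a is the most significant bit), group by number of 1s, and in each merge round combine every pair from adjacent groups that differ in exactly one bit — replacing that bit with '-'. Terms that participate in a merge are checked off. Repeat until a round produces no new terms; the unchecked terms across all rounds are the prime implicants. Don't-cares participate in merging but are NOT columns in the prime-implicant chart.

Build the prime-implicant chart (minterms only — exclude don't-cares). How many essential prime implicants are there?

Round 0: 000100✓ 000110✓ 000111✓ 001100✓ 001101✓ 010010✓ 010101 011001✓ 011010✓ 011011✓ 011110✓ 011111✓ 100100✓ 101010 110000✓ 110100✓ 110111 111110✓
Round 1: -00100 -11110 00-100 0001-0 00011- 00110- 01-010 011-10✓ 011-11✓ 0110-1 01101-✓ 01111-✓ 1-0100 110-00
Round 2: 011-1-
PIs = {-00100, -11110, 00-100, 0001-0, 00011-, 00110-, 01-010, 010101, 011-1-, 0110-1, 1-0100, 101010, 110-00, 110111}
Coverage chart:
  m4: -00100,00-100,0001-0
  m6: 0001-0,00011-
  m7: 00011- ←essential
  m12: 00-100,00110-
  m13: 00110- ←essential
  m18: 01-010 ←essential
  m21: 010101 ←essential
  m25: 0110-1 ←essential
  m26: 01-010,011-1-
  m27: 011-1-,0110-1
  m30: -11110,011-1-
  m31: 011-1- ←essential
  m36: -00100,1-0100
  m48: 110-00 ←essential
  m52: 1-0100,110-00
  m55: 110111 ←essential
  m62: -11110 ←essential
Essential: -11110, 00011-, 00110-, 01-010, 010101, 011-1-, 0110-1, 110-00, 110111

9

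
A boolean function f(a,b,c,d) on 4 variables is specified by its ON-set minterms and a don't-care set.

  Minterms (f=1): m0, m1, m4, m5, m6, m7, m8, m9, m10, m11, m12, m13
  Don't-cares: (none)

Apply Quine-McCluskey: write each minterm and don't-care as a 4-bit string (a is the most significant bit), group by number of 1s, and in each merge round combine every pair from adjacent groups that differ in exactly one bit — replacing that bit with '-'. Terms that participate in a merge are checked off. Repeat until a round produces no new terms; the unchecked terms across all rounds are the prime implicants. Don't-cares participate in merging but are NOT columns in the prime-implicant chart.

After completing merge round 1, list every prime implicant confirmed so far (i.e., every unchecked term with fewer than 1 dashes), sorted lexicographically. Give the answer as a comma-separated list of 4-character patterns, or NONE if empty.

Round 0: 0000✓ 0001✓ 0100✓ 0101✓ 0110✓ 0111✓ 1000✓ 1001✓ 1010✓ 1011✓ 1100✓ 1101✓
Round 1: -000✓ -001✓ -100✓ -101✓ 0-00✓ 0-01✓ 000-✓ 01-0✓ 01-1✓ 010-✓ 011-✓ 1-00✓ 1-01✓ 10-0✓ 10-1✓ 100-✓ 101-✓ 110-✓
Round 2: --00✓ --01✓ -00-✓ -10-✓ 0-0-✓ 01-- 1-0-✓ 10--
Round 3: --0-
PIs = {--0-, 01--, 10--}

NONE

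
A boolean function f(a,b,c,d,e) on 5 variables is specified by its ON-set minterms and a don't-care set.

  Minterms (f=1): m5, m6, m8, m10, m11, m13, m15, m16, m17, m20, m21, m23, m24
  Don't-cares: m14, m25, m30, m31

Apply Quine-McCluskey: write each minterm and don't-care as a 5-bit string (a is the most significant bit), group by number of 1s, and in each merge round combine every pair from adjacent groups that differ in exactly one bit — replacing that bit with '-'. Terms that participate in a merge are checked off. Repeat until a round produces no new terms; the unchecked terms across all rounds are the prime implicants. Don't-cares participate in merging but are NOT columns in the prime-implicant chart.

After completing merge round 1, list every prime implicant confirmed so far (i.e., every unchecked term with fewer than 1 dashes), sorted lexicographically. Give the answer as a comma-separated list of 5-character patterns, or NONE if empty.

Round 0: 00101✓ 00110✓ 01000✓ 01010✓ 01011✓ 01101✓ 01110✓ 01111✓ 10000✓ 10001✓ 10100✓ 10101✓ 10111✓ 11000✓ 11001✓ 11110✓ 11111✓
Round 1: -0101 -1000 -1110✓ -1111✓ 0-101 0-110 01-10✓ 01-11✓ 010-0 0101-✓ 011-1 0111-✓ 1-000✓ 1-001✓ 1-111 10-00✓ 10-01✓ 1000-✓ 101-1 1010-✓ 1100-✓ 1111-✓
Round 2: -111- 01-1- 1-00- 10-0-
PIs = {-0101, -1000, -111-, 0-101, 0-110, 01-1-, 010-0, 011-1, 1-00-, 1-111, 10-0-, 101-1}

NONE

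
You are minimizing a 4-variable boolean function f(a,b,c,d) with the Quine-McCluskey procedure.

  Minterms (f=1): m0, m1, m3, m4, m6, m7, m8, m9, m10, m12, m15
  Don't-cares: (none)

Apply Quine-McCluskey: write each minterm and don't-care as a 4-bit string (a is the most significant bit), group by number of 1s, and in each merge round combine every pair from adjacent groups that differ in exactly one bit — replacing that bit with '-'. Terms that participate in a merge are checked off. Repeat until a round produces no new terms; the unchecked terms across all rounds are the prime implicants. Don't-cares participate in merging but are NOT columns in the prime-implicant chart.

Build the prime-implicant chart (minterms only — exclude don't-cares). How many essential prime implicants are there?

size-2^0 implicants → 0000(✓)  0001(✓)  0011(✓)  0100(✓)  0110(✓)  0111(✓)  1000(✓)  1001(✓)  1010(✓)  1100(✓)  1111(✓)
size-2^1 implicants → -000(✓)  -001(✓)  -100(✓)  -111  0-00(✓)  0-11  00-1  000-(✓)  01-0  011-  1-00(✓)  10-0  100-(✓)
size-2^2 implicants → --00  -00-
Unchecked terms (primes): --00, -00-, -111, 0-11, 00-1, 01-0, 011-, 10-0
Minterm coverage:
  m0 ⊆ --00,-00-
  m1 ⊆ -00-,00-1
  m3 ⊆ 0-11,00-1
  m4 ⊆ --00,01-0
  m6 ⊆ 01-0,011-
  m7 ⊆ -111,0-11,011-
  m8 ⊆ --00,-00-,10-0
  m9 ⊆ -00- [E]
  m10 ⊆ 10-0 [E]
  m12 ⊆ --00 [E]
  m15 ⊆ -111 [E]
E = {--00, -00-, -111, 10-0}

4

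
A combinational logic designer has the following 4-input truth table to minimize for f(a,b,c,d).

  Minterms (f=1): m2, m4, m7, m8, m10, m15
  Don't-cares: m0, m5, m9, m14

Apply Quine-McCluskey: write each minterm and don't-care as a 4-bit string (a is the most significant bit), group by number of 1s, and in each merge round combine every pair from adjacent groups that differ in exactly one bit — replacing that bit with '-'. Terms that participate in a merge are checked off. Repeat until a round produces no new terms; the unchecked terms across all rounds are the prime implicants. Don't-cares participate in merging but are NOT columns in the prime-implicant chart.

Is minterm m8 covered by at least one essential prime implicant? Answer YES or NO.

YES

size-2^0 implicants → 0000(✓)  0010(✓)  0100(✓)  0101(✓)  0111(✓)  1000(✓)  1001(✓)  1010(✓)  1110(✓)  1111(✓)
size-2^1 implicants → -000(✓)  -010(✓)  -111  0-00  00-0(✓)  01-1  010-  1-10  10-0(✓)  100-  111-
size-2^2 implicants → -0-0
Unchecked terms (primes): -0-0, -111, 0-00, 01-1, 010-, 1-10, 100-, 111-
Minterm coverage:
  m2 ⊆ -0-0 [E]
  m4 ⊆ 0-00,010-
  m7 ⊆ -111,01-1
  m8 ⊆ -0-0,100-
  m10 ⊆ -0-0,1-10
  m15 ⊆ -111,111-
E = {-0-0}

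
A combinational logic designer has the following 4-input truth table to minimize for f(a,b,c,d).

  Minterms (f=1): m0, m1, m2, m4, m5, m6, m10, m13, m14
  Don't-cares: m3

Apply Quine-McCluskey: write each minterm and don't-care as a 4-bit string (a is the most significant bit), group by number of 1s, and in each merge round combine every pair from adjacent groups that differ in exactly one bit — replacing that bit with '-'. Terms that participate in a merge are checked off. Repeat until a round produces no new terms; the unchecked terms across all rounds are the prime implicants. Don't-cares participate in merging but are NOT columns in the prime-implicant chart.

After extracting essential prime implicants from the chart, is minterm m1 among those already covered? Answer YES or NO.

[col 0] 0000*, 0001*, 0010*, 0011*, 0100*, 0101*, 0110*, 1010*, 1101*, 1110*
[col 1] -010*, -101, -110*, 0-00*, 0-01*, 0-10*, 00-0*, 00-1*, 000-*, 001-*, 01-0*, 010-*, 1-10*
[col 2] --10, 0--0, 0-0-, 00--
Prime implicants: --10, -101, 0--0, 0-0-, 00--
PI chart (minterm → PIs covering it):
  0 | 0--0,0-0-,00--
  1 | 0-0-,00--
  2 | --10,0--0,00--
  4 | 0--0,0-0-
  5 | -101,0-0-
  6 | --10,0--0
  10 | --10  (sole → essential)
  13 | -101  (sole → essential)
  14 | --10  (sole → essential)
Essential prime implicants: --10, -101

NO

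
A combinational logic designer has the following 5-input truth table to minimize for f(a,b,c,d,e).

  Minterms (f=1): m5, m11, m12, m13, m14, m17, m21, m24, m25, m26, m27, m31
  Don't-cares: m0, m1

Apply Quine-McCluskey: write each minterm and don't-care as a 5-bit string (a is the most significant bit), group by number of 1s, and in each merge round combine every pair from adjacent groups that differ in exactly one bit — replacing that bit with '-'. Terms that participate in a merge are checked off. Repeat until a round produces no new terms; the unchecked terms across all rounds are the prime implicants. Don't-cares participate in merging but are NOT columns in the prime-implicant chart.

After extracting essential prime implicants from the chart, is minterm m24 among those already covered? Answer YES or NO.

Round 0: 00000✓ 00001✓ 00101✓ 01011✓ 01100✓ 01101✓ 01110✓ 10001✓ 10101✓ 11000✓ 11001✓ 11010✓ 11011✓ 11111✓
Round 1: -0001✓ -0101✓ -1011 0-101 00-01✓ 0000- 011-0 0110- 1-001 10-01✓ 11-11 110-0✓ 110-1✓ 1100-✓ 1101-✓
Round 2: -0-01 110--
PIs = {-0-01, -1011, 0-101, 0000-, 011-0, 0110-, 1-001, 11-11, 110--}
Coverage chart:
  m5: -0-01,0-101
  m11: -1011 ←essential
  m12: 011-0,0110-
  m13: 0-101,0110-
  m14: 011-0 ←essential
  m17: -0-01,1-001
  m21: -0-01 ←essential
  m24: 110-- ←essential
  m25: 1-001,110--
  m26: 110-- ←essential
  m27: -1011,11-11,110--
  m31: 11-11 ←essential
Essential: -0-01, -1011, 011-0, 11-11, 110--

YES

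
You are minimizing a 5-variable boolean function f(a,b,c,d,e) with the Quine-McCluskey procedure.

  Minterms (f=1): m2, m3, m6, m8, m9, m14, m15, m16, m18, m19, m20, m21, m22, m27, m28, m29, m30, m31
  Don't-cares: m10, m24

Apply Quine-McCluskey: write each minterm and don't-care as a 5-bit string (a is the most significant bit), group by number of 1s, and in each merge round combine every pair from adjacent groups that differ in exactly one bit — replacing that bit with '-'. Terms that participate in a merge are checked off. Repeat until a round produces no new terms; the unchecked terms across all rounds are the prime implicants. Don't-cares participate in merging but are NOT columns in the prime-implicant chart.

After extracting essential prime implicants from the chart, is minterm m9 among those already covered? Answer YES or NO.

[col 0] 00010*, 00011*, 00110*, 01000*, 01001*, 01010*, 01110*, 01111*, 10000*, 10010*, 10011*, 10100*, 10101*, 10110*, 11000*, 11011*, 11100*, 11101*, 11110*, 11111*
[col 1] -0010*, -0011*, -0110*, -1000, -1110*, -1111*, 0-010*, 0-110*, 00-10*, 0001-*, 01-10*, 010-0, 0100-, 0111-*, 1-000*, 1-011, 1-100*, 1-101*, 1-110*, 10-00*, 10-10*, 100-0*, 1001-*, 101-0*, 1010-*, 11-00*, 11-11, 111-0*, 111-1*, 1110-*, 1111-*
[col 2] --110, -0-10, -001-, -111-, 0--10, 1--00, 1-1-0, 1-10-, 10--0, 111--
Prime implicants: --110, -0-10, -001-, -1000, -111-, 0--10, 010-0, 0100-, 1--00, 1-011, 1-1-0, 1-10-, 10--0, 11-11, 111--
PI chart (minterm → PIs covering it):
  2 | -0-10,-001-,0--10
  3 | -001-  (sole → essential)
  6 | --110,-0-10,0--10
  8 | -1000,010-0,0100-
  9 | 0100-  (sole → essential)
  14 | --110,-111-,0--10
  15 | -111-  (sole → essential)
  16 | 1--00,10--0
  18 | -0-10,-001-,10--0
  19 | -001-,1-011
  20 | 1--00,1-1-0,1-10-,10--0
  21 | 1-10-  (sole → essential)
  22 | --110,-0-10,1-1-0,10--0
  27 | 1-011,11-11
  28 | 1--00,1-1-0,1-10-,111--
  29 | 1-10-,111--
  30 | --110,-111-,1-1-0,111--
  31 | -111-,11-11,111--
Essential prime implicants: -001-, -111-, 0100-, 1-10-

YES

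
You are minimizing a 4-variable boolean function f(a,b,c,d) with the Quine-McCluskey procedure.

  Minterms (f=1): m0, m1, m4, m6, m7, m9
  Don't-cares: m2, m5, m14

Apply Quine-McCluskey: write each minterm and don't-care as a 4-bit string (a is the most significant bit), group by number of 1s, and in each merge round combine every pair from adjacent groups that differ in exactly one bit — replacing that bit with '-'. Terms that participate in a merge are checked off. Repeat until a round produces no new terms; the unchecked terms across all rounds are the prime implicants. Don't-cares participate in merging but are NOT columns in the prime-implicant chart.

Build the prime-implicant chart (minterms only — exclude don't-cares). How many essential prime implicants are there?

2

[col 0] 0000*, 0001*, 0010*, 0100*, 0101*, 0110*, 0111*, 1001*, 1110*
[col 1] -001, -110, 0-00*, 0-01*, 0-10*, 00-0*, 000-*, 01-0*, 01-1*, 010-*, 011-*
[col 2] 0--0, 0-0-, 01--
Prime implicants: -001, -110, 0--0, 0-0-, 01--
PI chart (minterm → PIs covering it):
  0 | 0--0,0-0-
  1 | -001,0-0-
  4 | 0--0,0-0-,01--
  6 | -110,0--0,01--
  7 | 01--  (sole → essential)
  9 | -001  (sole → essential)
Essential prime implicants: -001, 01--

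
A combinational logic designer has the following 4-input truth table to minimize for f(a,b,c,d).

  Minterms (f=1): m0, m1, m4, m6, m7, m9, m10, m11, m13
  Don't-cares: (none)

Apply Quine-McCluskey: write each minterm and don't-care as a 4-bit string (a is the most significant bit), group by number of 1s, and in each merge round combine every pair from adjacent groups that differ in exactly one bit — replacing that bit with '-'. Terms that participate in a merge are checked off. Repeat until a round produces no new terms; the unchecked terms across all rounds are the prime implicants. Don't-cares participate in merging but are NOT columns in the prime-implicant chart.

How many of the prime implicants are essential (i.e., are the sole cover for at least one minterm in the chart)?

3

size-2^0 implicants → 0000(✓)  0001(✓)  0100(✓)  0110(✓)  0111(✓)  1001(✓)  1010(✓)  1011(✓)  1101(✓)
size-2^1 implicants → -001  0-00  000-  01-0  011-  1-01  10-1  101-
Unchecked terms (primes): -001, 0-00, 000-, 01-0, 011-, 1-01, 10-1, 101-
Minterm coverage:
  m0 ⊆ 0-00,000-
  m1 ⊆ -001,000-
  m4 ⊆ 0-00,01-0
  m6 ⊆ 01-0,011-
  m7 ⊆ 011- [E]
  m9 ⊆ -001,1-01,10-1
  m10 ⊆ 101- [E]
  m11 ⊆ 10-1,101-
  m13 ⊆ 1-01 [E]
E = {011-, 1-01, 101-}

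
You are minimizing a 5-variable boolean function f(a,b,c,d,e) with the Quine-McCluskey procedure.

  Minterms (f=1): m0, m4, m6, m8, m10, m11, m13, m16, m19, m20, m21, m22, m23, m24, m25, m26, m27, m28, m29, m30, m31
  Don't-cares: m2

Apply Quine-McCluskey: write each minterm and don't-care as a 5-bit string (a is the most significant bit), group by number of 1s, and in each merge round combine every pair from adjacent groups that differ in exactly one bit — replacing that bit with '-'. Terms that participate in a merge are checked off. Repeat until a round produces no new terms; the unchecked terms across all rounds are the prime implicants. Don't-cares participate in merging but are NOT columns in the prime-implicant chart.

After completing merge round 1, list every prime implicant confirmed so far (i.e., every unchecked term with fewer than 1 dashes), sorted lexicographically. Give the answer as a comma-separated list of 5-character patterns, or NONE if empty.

size-2^0 implicants → 00000(✓)  00010(✓)  00100(✓)  00110(✓)  01000(✓)  01010(✓)  01011(✓)  01101(✓)  10000(✓)  10011(✓)  10100(✓)  10101(✓)  10110(✓)  10111(✓)  11000(✓)  11001(✓)  11010(✓)  11011(✓)  11100(✓)  11101(✓)  11110(✓)  11111(✓)
size-2^1 implicants → -0000(✓)  -0100(✓)  -0110(✓)  -1000(✓)  -1010(✓)  -1011(✓)  -1101  0-000(✓)  0-010(✓)  00-00(✓)  00-10(✓)  000-0(✓)  001-0(✓)  010-0(✓)  0101-(✓)  1-000(✓)  1-011(✓)  1-100(✓)  1-101(✓)  1-110(✓)  1-111(✓)  10-00(✓)  10-11(✓)  101-0(✓)  101-1(✓)  1010-(✓)  1011-(✓)  11-00(✓)  11-01(✓)  11-10(✓)  11-11(✓)  110-0(✓)  110-1(✓)  1100-(✓)  1101-(✓)  111-0(✓)  111-1(✓)  1110-(✓)  1111-(✓)
size-2^2 implicants → --000  -0-00  -01-0  -10-0  -101-  0-0-0  00--0  1--00  1--11  1-1-0(✓)  1-1-1(✓)  1-10-(✓)  1-11-(✓)  101--(✓)  11--0(✓)  11--1(✓)  11-0-(✓)  11-1-(✓)  110--(✓)  111--(✓)
size-2^3 implicants → 1-1--  11---
Unchecked terms (primes): --000, -0-00, -01-0, -10-0, -101-, -1101, 0-0-0, 00--0, 1--00, 1--11, 1-1--, 11---

NONE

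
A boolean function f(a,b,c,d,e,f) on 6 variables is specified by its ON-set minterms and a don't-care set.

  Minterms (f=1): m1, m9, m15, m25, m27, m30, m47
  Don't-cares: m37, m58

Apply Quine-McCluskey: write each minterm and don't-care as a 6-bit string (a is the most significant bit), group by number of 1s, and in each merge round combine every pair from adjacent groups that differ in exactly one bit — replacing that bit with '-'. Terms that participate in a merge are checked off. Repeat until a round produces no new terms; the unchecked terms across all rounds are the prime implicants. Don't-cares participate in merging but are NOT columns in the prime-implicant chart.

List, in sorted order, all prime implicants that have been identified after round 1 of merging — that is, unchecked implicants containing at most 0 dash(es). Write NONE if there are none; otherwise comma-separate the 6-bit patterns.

size-2^0 implicants → 000001(✓)  001001(✓)  001111(✓)  011001(✓)  011011(✓)  011110  100101  101111(✓)  111010
size-2^1 implicants → -01111  0-1001  00-001  0110-1
Unchecked terms (primes): -01111, 0-1001, 00-001, 0110-1, 011110, 100101, 111010

011110, 100101, 111010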